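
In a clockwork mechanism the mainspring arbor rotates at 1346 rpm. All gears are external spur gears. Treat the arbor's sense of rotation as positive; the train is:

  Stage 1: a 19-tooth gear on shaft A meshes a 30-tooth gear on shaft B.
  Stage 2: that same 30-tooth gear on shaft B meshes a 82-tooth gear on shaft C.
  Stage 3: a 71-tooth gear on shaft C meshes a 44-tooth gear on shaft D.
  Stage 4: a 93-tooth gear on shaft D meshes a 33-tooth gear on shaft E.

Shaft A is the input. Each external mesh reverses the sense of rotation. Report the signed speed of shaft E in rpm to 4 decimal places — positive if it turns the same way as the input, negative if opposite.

Stage 1 [19T→30T]: ω = 1346.0000×19/30 = 852.4667 rpm, dir flips to −; running = −852.4667
Stage 2 [30T→82T]: ω = 852.4667×30/82 = 311.8780 rpm, dir flips to +; running = +311.8780
Stage 3 [71T→44T]: ω = 311.8780×71/44 = 503.2578 rpm, dir flips to −; running = −503.2578
Stage 4 [93T→33T]: ω = 503.2578×93/33 = 1418.2719 rpm, dir flips to +; running = +1418.2719

+1418.2719 rpm (same as input, |ω| = 1418.2719 rpm)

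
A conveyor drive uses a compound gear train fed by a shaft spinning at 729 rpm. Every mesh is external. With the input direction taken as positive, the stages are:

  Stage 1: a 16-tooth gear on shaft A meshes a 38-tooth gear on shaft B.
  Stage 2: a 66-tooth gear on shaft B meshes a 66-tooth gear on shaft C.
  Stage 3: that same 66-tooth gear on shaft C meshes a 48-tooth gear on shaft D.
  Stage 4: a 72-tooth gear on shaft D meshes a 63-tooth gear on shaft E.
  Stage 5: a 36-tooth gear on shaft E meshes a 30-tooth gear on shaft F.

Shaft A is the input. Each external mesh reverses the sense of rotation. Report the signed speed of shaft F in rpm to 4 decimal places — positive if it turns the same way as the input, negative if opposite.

-578.8150 rpm (opposite to input, |ω| = 578.8150 rpm)

Stage 1 [16T→38T]: ω = 729.0000×16/38 = 306.9474 rpm, dir flips to −; running = −306.9474
Stage 2 [66T→66T]: ω = 306.9474×66/66 = 306.9474 rpm, dir flips to +; running = +306.9474
Stage 3 [66T→48T]: ω = 306.9474×66/48 = 422.0526 rpm, dir flips to −; running = −422.0526
Stage 4 [72T→63T]: ω = 422.0526×72/63 = 482.3459 rpm, dir flips to +; running = +482.3459
Stage 5 [36T→30T]: ω = 482.3459×36/30 = 578.8150 rpm, dir flips to −; running = −578.8150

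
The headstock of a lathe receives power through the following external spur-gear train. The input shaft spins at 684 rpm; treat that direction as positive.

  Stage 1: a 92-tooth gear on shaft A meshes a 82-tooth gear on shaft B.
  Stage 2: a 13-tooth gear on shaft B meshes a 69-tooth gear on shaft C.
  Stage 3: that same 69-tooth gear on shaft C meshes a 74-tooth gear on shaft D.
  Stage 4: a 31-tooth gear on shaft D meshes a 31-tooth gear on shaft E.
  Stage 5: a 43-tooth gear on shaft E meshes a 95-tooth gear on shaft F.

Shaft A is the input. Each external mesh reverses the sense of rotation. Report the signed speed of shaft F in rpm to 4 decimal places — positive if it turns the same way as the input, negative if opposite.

-61.0220 rpm (opposite to input, |ω| = 61.0220 rpm)

Stage 1 [92T→82T]: ω = 684.0000×92/82 = 767.4146 rpm, dir flips to −; running = −767.4146
Stage 2 [13T→69T]: ω = 767.4146×13/69 = 144.5854 rpm, dir flips to +; running = +144.5854
Stage 3 [69T→74T]: ω = 144.5854×69/74 = 134.8161 rpm, dir flips to −; running = −134.8161
Stage 4 [31T→31T]: ω = 134.8161×31/31 = 134.8161 rpm, dir flips to +; running = +134.8161
Stage 5 [43T→95T]: ω = 134.8161×43/95 = 61.0220 rpm, dir flips to −; running = −61.0220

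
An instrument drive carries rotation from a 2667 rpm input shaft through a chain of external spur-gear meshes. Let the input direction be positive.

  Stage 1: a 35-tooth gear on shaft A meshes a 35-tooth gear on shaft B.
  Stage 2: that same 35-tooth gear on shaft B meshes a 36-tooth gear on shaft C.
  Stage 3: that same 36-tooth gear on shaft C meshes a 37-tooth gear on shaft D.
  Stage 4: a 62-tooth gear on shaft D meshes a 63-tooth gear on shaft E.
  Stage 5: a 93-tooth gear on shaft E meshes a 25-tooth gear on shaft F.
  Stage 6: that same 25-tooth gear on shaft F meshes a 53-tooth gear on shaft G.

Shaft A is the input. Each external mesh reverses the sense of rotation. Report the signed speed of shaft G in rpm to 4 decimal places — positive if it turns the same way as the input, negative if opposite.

Stage 1 [35T→35T]: ω = 2667.0000×35/35 = 2667.0000 rpm, dir flips to −; running = −2667.0000
Stage 2 [35T→36T]: ω = 2667.0000×35/36 = 2592.9167 rpm, dir flips to +; running = +2592.9167
Stage 3 [36T→37T]: ω = 2592.9167×36/37 = 2522.8378 rpm, dir flips to −; running = −2522.8378
Stage 4 [62T→63T]: ω = 2522.8378×62/63 = 2482.7928 rpm, dir flips to +; running = +2482.7928
Stage 5 [93T→25T]: ω = 2482.7928×93/25 = 9235.9892 rpm, dir flips to −; running = −9235.9892
Stage 6 [25T→53T]: ω = 9235.9892×25/53 = 4356.5987 rpm, dir flips to +; running = +4356.5987

+4356.5987 rpm (same as input, |ω| = 4356.5987 rpm)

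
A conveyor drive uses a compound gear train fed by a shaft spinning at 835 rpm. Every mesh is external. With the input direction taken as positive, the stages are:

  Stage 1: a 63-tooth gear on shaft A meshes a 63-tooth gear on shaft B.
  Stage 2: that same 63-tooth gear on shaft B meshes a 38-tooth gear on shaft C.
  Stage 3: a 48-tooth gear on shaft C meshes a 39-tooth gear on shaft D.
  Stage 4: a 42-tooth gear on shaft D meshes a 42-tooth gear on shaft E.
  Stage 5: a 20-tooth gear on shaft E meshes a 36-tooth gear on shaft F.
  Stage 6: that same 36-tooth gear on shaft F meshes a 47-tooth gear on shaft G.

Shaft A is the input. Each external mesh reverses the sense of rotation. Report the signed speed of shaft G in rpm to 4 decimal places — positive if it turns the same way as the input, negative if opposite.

+725.0237 rpm (same as input, |ω| = 725.0237 rpm)

Stage 1 [63T→63T]: ω = 835.0000×63/63 = 835.0000 rpm, dir flips to −; running = −835.0000
Stage 2 [63T→38T]: ω = 835.0000×63/38 = 1384.3421 rpm, dir flips to +; running = +1384.3421
Stage 3 [48T→39T]: ω = 1384.3421×48/39 = 1703.8057 rpm, dir flips to −; running = −1703.8057
Stage 4 [42T→42T]: ω = 1703.8057×42/42 = 1703.8057 rpm, dir flips to +; running = +1703.8057
Stage 5 [20T→36T]: ω = 1703.8057×20/36 = 946.5587 rpm, dir flips to −; running = −946.5587
Stage 6 [36T→47T]: ω = 946.5587×36/47 = 725.0237 rpm, dir flips to +; running = +725.0237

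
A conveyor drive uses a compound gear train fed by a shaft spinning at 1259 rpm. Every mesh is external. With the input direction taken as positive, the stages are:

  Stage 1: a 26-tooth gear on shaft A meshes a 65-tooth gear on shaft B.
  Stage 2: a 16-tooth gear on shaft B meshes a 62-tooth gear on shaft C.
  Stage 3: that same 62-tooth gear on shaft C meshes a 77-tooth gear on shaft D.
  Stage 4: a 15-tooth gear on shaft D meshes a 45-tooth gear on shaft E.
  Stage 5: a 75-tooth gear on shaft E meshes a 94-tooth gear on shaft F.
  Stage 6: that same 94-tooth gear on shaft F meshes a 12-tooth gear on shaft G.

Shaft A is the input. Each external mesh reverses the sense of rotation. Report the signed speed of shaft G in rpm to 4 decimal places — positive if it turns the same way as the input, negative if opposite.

Stage 1 [26T→65T]: ω = 1259.0000×26/65 = 503.6000 rpm, dir flips to −; running = −503.6000
Stage 2 [16T→62T]: ω = 503.6000×16/62 = 129.9613 rpm, dir flips to +; running = +129.9613
Stage 3 [62T→77T]: ω = 129.9613×62/77 = 104.6442 rpm, dir flips to −; running = −104.6442
Stage 4 [15T→45T]: ω = 104.6442×15/45 = 34.8814 rpm, dir flips to +; running = +34.8814
Stage 5 [75T→94T]: ω = 34.8814×75/94 = 27.8309 rpm, dir flips to −; running = −27.8309
Stage 6 [94T→12T]: ω = 27.8309×94/12 = 218.0087 rpm, dir flips to +; running = +218.0087

+218.0087 rpm (same as input, |ω| = 218.0087 rpm)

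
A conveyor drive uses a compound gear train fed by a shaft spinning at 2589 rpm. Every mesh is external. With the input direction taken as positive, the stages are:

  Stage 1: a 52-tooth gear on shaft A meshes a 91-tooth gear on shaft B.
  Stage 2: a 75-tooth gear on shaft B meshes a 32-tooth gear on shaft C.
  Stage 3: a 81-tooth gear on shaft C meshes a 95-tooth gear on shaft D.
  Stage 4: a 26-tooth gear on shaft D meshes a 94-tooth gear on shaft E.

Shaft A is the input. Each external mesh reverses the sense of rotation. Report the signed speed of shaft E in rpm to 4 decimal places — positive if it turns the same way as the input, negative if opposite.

+817.7343 rpm (same as input, |ω| = 817.7343 rpm)

Stage 1 [52T→91T]: ω = 2589.0000×52/91 = 1479.4286 rpm, dir flips to −; running = −1479.4286
Stage 2 [75T→32T]: ω = 1479.4286×75/32 = 3467.4107 rpm, dir flips to +; running = +3467.4107
Stage 3 [81T→95T]: ω = 3467.4107×81/95 = 2956.4239 rpm, dir flips to −; running = −2956.4239
Stage 4 [26T→94T]: ω = 2956.4239×26/94 = 817.7343 rpm, dir flips to +; running = +817.7343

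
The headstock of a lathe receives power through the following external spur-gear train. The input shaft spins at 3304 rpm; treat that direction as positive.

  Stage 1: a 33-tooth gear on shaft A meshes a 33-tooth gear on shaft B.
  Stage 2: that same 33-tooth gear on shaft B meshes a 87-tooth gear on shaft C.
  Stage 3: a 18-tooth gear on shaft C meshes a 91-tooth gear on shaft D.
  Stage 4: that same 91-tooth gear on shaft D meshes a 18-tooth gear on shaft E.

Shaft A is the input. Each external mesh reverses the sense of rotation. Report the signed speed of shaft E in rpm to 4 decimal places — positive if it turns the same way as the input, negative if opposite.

Stage 1 [33T→33T]: ω = 3304.0000×33/33 = 3304.0000 rpm, dir flips to −; running = −3304.0000
Stage 2 [33T→87T]: ω = 3304.0000×33/87 = 1253.2414 rpm, dir flips to +; running = +1253.2414
Stage 3 [18T→91T]: ω = 1253.2414×18/91 = 247.8939 rpm, dir flips to −; running = −247.8939
Stage 4 [91T→18T]: ω = 247.8939×91/18 = 1253.2414 rpm, dir flips to +; running = +1253.2414

+1253.2414 rpm (same as input, |ω| = 1253.2414 rpm)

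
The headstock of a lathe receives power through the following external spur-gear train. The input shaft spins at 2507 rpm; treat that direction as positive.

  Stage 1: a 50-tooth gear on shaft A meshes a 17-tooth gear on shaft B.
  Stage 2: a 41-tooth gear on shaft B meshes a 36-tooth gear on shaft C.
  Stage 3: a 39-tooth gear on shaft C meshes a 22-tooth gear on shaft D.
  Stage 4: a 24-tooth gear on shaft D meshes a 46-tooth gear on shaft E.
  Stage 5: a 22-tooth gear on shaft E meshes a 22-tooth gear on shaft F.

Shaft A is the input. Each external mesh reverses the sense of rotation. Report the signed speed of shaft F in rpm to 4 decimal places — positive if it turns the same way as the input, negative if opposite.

Stage 1 [50T→17T]: ω = 2507.0000×50/17 = 7373.5294 rpm, dir flips to −; running = −7373.5294
Stage 2 [41T→36T]: ω = 7373.5294×41/36 = 8397.6307 rpm, dir flips to +; running = +8397.6307
Stage 3 [39T→22T]: ω = 8397.6307×39/22 = 14886.7090 rpm, dir flips to −; running = −14886.7090
Stage 4 [24T→46T]: ω = 14886.7090×24/46 = 7766.9786 rpm, dir flips to +; running = +7766.9786
Stage 5 [22T→22T]: ω = 7766.9786×22/22 = 7766.9786 rpm, dir flips to −; running = −7766.9786

-7766.9786 rpm (opposite to input, |ω| = 7766.9786 rpm)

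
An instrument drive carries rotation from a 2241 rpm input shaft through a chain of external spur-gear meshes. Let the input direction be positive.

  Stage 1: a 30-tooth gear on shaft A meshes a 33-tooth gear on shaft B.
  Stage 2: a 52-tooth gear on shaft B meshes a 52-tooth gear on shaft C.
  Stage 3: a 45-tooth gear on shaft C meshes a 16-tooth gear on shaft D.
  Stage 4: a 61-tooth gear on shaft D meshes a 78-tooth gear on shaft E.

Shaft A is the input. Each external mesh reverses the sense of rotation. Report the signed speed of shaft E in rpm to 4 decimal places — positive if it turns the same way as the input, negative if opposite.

Stage 1 [30T→33T]: ω = 2241.0000×30/33 = 2037.2727 rpm, dir flips to −; running = −2037.2727
Stage 2 [52T→52T]: ω = 2037.2727×52/52 = 2037.2727 rpm, dir flips to +; running = +2037.2727
Stage 3 [45T→16T]: ω = 2037.2727×45/16 = 5729.8295 rpm, dir flips to −; running = −5729.8295
Stage 4 [61T→78T]: ω = 5729.8295×61/78 = 4481.0205 rpm, dir flips to +; running = +4481.0205

+4481.0205 rpm (same as input, |ω| = 4481.0205 rpm)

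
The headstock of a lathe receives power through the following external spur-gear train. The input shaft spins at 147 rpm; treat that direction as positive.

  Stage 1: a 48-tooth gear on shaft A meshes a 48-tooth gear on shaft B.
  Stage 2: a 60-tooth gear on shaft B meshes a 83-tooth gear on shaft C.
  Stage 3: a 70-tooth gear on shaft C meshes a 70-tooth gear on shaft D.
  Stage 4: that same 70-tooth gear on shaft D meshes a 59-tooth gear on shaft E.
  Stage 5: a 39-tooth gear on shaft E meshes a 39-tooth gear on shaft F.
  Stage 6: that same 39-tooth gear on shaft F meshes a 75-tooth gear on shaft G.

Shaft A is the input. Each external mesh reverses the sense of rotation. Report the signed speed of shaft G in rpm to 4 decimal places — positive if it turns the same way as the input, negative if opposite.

Stage 1 [48T→48T]: ω = 147.0000×48/48 = 147.0000 rpm, dir flips to −; running = −147.0000
Stage 2 [60T→83T]: ω = 147.0000×60/83 = 106.2651 rpm, dir flips to +; running = +106.2651
Stage 3 [70T→70T]: ω = 106.2651×70/70 = 106.2651 rpm, dir flips to −; running = −106.2651
Stage 4 [70T→59T]: ω = 106.2651×70/59 = 126.0772 rpm, dir flips to +; running = +126.0772
Stage 5 [39T→39T]: ω = 126.0772×39/39 = 126.0772 rpm, dir flips to −; running = −126.0772
Stage 6 [39T→75T]: ω = 126.0772×39/75 = 65.5601 rpm, dir flips to +; running = +65.5601

+65.5601 rpm (same as input, |ω| = 65.5601 rpm)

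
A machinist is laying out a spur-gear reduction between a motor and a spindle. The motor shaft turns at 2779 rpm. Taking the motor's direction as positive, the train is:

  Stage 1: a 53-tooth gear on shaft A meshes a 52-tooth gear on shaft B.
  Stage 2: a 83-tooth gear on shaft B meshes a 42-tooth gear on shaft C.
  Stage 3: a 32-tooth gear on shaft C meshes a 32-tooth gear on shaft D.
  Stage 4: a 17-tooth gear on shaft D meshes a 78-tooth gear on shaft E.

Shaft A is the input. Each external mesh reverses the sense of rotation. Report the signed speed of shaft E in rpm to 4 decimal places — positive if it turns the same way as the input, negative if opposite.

+1219.9561 rpm (same as input, |ω| = 1219.9561 rpm)

Stage 1 [53T→52T]: ω = 2779.0000×53/52 = 2832.4423 rpm, dir flips to −; running = −2832.4423
Stage 2 [83T→42T]: ω = 2832.4423×83/42 = 5597.4455 rpm, dir flips to +; running = +5597.4455
Stage 3 [32T→32T]: ω = 5597.4455×32/32 = 5597.4455 rpm, dir flips to −; running = −5597.4455
Stage 4 [17T→78T]: ω = 5597.4455×17/78 = 1219.9561 rpm, dir flips to +; running = +1219.9561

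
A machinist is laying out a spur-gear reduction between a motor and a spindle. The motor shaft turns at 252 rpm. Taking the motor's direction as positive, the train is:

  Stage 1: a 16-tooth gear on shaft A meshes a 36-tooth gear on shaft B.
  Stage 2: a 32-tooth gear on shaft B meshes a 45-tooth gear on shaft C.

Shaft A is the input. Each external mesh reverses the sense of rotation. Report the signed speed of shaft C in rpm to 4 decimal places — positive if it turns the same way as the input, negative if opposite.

+79.6444 rpm (same as input, |ω| = 79.6444 rpm)

Stage 1 [16T→36T]: ω = 252.0000×16/36 = 112.0000 rpm, dir flips to −; running = −112.0000
Stage 2 [32T→45T]: ω = 112.0000×32/45 = 79.6444 rpm, dir flips to +; running = +79.6444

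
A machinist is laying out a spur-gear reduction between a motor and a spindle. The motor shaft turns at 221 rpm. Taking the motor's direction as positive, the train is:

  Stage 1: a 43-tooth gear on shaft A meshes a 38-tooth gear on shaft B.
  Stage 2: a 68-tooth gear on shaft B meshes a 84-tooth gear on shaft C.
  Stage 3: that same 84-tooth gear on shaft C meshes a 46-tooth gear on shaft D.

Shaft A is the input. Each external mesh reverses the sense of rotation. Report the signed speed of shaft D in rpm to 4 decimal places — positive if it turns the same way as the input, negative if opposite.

Stage 1 [43T→38T]: ω = 221.0000×43/38 = 250.0789 rpm, dir flips to −; running = −250.0789
Stage 2 [68T→84T]: ω = 250.0789×68/84 = 202.4449 rpm, dir flips to +; running = +202.4449
Stage 3 [84T→46T]: ω = 202.4449×84/46 = 369.6819 rpm, dir flips to −; running = −369.6819

-369.6819 rpm (opposite to input, |ω| = 369.6819 rpm)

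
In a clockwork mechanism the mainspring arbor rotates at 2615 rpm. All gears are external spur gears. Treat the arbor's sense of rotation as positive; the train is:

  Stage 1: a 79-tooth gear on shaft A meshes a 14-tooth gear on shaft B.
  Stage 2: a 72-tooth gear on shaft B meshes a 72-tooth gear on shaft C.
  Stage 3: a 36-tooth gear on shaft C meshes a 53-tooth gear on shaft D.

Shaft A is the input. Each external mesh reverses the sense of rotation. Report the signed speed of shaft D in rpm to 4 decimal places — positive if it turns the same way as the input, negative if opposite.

-10022.9919 rpm (opposite to input, |ω| = 10022.9919 rpm)

Stage 1 [79T→14T]: ω = 2615.0000×79/14 = 14756.0714 rpm, dir flips to −; running = −14756.0714
Stage 2 [72T→72T]: ω = 14756.0714×72/72 = 14756.0714 rpm, dir flips to +; running = +14756.0714
Stage 3 [36T→53T]: ω = 14756.0714×36/53 = 10022.9919 rpm, dir flips to −; running = −10022.9919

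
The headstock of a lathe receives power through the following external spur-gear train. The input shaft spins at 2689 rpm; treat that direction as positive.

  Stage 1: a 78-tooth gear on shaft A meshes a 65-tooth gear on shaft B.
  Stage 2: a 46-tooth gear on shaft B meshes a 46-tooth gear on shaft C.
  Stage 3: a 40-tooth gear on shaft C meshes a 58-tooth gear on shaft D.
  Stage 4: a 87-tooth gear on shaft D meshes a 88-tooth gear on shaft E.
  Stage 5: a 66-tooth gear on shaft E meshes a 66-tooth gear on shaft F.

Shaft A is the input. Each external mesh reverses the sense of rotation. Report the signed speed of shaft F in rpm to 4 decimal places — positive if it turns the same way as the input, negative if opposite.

-2200.0909 rpm (opposite to input, |ω| = 2200.0909 rpm)

Stage 1 [78T→65T]: ω = 2689.0000×78/65 = 3226.8000 rpm, dir flips to −; running = −3226.8000
Stage 2 [46T→46T]: ω = 3226.8000×46/46 = 3226.8000 rpm, dir flips to +; running = +3226.8000
Stage 3 [40T→58T]: ω = 3226.8000×40/58 = 2225.3793 rpm, dir flips to −; running = −2225.3793
Stage 4 [87T→88T]: ω = 2225.3793×87/88 = 2200.0909 rpm, dir flips to +; running = +2200.0909
Stage 5 [66T→66T]: ω = 2200.0909×66/66 = 2200.0909 rpm, dir flips to −; running = −2200.0909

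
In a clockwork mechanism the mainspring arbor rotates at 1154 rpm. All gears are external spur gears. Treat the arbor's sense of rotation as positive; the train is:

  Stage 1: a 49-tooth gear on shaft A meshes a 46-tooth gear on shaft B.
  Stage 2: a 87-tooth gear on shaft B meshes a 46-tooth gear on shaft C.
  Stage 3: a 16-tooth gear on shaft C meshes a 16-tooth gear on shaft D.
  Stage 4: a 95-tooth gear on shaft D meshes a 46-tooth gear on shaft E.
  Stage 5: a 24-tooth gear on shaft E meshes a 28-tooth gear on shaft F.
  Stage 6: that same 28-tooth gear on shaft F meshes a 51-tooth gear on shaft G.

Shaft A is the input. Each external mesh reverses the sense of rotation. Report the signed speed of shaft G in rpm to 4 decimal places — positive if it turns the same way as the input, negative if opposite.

Stage 1 [49T→46T]: ω = 1154.0000×49/46 = 1229.2609 rpm, dir flips to −; running = −1229.2609
Stage 2 [87T→46T]: ω = 1229.2609×87/46 = 2324.9064 rpm, dir flips to +; running = +2324.9064
Stage 3 [16T→16T]: ω = 2324.9064×16/16 = 2324.9064 rpm, dir flips to −; running = −2324.9064
Stage 4 [95T→46T]: ω = 2324.9064×95/46 = 4801.4372 rpm, dir flips to +; running = +4801.4372
Stage 5 [24T→28T]: ω = 4801.4372×24/28 = 4115.5176 rpm, dir flips to −; running = −4115.5176
Stage 6 [28T→51T]: ω = 4115.5176×28/51 = 2259.4999 rpm, dir flips to +; running = +2259.4999

+2259.4999 rpm (same as input, |ω| = 2259.4999 rpm)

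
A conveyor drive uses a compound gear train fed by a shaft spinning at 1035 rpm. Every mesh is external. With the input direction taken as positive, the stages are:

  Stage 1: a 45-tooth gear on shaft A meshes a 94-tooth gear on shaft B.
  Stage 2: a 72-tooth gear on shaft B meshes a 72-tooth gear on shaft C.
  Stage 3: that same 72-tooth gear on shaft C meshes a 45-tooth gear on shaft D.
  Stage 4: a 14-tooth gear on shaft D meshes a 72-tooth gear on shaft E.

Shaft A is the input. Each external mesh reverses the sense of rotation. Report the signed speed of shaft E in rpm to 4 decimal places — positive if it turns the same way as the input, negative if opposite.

+154.1489 rpm (same as input, |ω| = 154.1489 rpm)

Stage 1 [45T→94T]: ω = 1035.0000×45/94 = 495.4787 rpm, dir flips to −; running = −495.4787
Stage 2 [72T→72T]: ω = 495.4787×72/72 = 495.4787 rpm, dir flips to +; running = +495.4787
Stage 3 [72T→45T]: ω = 495.4787×72/45 = 792.7660 rpm, dir flips to −; running = −792.7660
Stage 4 [14T→72T]: ω = 792.7660×14/72 = 154.1489 rpm, dir flips to +; running = +154.1489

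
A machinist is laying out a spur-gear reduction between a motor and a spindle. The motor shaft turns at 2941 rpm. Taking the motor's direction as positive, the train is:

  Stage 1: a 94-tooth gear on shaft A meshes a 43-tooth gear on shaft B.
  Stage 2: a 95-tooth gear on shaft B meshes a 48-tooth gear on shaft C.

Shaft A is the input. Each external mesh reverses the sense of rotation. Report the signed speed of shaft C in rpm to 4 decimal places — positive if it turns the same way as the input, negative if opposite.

+12724.3847 rpm (same as input, |ω| = 12724.3847 rpm)

Stage 1 [94T→43T]: ω = 2941.0000×94/43 = 6429.1628 rpm, dir flips to −; running = −6429.1628
Stage 2 [95T→48T]: ω = 6429.1628×95/48 = 12724.3847 rpm, dir flips to +; running = +12724.3847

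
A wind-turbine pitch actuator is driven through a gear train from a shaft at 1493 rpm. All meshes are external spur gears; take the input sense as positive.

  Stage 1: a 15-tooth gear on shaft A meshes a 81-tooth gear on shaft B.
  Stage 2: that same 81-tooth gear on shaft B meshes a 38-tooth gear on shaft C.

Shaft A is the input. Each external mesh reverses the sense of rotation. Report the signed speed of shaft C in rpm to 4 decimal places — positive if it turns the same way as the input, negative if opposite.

Stage 1 [15T→81T]: ω = 1493.0000×15/81 = 276.4815 rpm, dir flips to −; running = −276.4815
Stage 2 [81T→38T]: ω = 276.4815×81/38 = 589.3421 rpm, dir flips to +; running = +589.3421

+589.3421 rpm (same as input, |ω| = 589.3421 rpm)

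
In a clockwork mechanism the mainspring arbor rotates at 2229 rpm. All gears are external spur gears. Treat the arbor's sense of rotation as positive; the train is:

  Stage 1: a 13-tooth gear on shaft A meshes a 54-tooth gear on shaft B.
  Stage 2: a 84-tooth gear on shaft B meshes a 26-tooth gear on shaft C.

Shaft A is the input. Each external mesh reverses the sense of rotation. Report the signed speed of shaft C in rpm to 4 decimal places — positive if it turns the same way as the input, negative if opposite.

+1733.6667 rpm (same as input, |ω| = 1733.6667 rpm)

Stage 1 [13T→54T]: ω = 2229.0000×13/54 = 536.6111 rpm, dir flips to −; running = −536.6111
Stage 2 [84T→26T]: ω = 536.6111×84/26 = 1733.6667 rpm, dir flips to +; running = +1733.6667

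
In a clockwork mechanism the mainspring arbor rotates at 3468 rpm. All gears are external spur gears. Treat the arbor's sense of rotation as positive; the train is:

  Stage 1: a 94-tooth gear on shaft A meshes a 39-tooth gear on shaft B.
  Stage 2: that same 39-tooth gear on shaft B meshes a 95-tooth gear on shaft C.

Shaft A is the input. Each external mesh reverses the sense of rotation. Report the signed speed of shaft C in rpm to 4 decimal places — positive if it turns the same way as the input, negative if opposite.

+3431.4947 rpm (same as input, |ω| = 3431.4947 rpm)

Stage 1 [94T→39T]: ω = 3468.0000×94/39 = 8358.7692 rpm, dir flips to −; running = −8358.7692
Stage 2 [39T→95T]: ω = 8358.7692×39/95 = 3431.4947 rpm, dir flips to +; running = +3431.4947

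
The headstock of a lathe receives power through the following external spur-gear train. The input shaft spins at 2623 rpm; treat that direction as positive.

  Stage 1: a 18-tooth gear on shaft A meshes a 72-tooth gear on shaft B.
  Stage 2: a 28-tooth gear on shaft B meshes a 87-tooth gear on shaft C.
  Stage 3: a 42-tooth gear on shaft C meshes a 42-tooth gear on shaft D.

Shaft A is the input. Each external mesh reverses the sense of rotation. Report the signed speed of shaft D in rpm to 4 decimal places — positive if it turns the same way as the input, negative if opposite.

Stage 1 [18T→72T]: ω = 2623.0000×18/72 = 655.7500 rpm, dir flips to −; running = −655.7500
Stage 2 [28T→87T]: ω = 655.7500×28/87 = 211.0460 rpm, dir flips to +; running = +211.0460
Stage 3 [42T→42T]: ω = 211.0460×42/42 = 211.0460 rpm, dir flips to −; running = −211.0460

-211.0460 rpm (opposite to input, |ω| = 211.0460 rpm)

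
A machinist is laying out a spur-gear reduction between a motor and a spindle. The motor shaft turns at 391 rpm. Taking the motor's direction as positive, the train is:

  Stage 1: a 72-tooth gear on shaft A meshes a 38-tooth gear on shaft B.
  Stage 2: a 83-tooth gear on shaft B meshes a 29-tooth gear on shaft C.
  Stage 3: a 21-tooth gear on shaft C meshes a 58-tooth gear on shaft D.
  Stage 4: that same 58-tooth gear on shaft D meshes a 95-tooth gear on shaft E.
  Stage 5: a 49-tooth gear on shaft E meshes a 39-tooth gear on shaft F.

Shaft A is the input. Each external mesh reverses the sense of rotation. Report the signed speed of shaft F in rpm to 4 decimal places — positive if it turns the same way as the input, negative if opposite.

-588.8883 rpm (opposite to input, |ω| = 588.8883 rpm)

Stage 1 [72T→38T]: ω = 391.0000×72/38 = 740.8421 rpm, dir flips to −; running = −740.8421
Stage 2 [83T→29T]: ω = 740.8421×83/29 = 2120.3412 rpm, dir flips to +; running = +2120.3412
Stage 3 [21T→58T]: ω = 2120.3412×21/58 = 767.7097 rpm, dir flips to −; running = −767.7097
Stage 4 [58T→95T]: ω = 767.7097×58/95 = 468.7070 rpm, dir flips to +; running = +468.7070
Stage 5 [49T→39T]: ω = 468.7070×49/39 = 588.8883 rpm, dir flips to −; running = −588.8883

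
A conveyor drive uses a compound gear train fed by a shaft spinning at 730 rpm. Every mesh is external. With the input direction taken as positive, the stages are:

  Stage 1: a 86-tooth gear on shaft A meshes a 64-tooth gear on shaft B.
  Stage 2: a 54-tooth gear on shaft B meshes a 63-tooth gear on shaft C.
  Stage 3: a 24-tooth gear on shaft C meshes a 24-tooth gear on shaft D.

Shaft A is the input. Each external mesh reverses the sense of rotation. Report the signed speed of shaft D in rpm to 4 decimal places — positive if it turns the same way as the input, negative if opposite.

-840.8036 rpm (opposite to input, |ω| = 840.8036 rpm)

Stage 1 [86T→64T]: ω = 730.0000×86/64 = 980.9375 rpm, dir flips to −; running = −980.9375
Stage 2 [54T→63T]: ω = 980.9375×54/63 = 840.8036 rpm, dir flips to +; running = +840.8036
Stage 3 [24T→24T]: ω = 840.8036×24/24 = 840.8036 rpm, dir flips to −; running = −840.8036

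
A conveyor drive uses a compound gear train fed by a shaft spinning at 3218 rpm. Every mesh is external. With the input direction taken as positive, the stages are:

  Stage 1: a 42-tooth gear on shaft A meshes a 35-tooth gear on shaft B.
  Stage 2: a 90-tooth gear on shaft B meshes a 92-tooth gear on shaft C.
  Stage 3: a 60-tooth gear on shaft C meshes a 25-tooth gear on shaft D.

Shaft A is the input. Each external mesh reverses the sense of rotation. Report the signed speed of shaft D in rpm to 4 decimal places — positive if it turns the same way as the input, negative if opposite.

Stage 1 [42T→35T]: ω = 3218.0000×42/35 = 3861.6000 rpm, dir flips to −; running = −3861.6000
Stage 2 [90T→92T]: ω = 3861.6000×90/92 = 3777.6522 rpm, dir flips to +; running = +3777.6522
Stage 3 [60T→25T]: ω = 3777.6522×60/25 = 9066.3652 rpm, dir flips to −; running = −9066.3652

-9066.3652 rpm (opposite to input, |ω| = 9066.3652 rpm)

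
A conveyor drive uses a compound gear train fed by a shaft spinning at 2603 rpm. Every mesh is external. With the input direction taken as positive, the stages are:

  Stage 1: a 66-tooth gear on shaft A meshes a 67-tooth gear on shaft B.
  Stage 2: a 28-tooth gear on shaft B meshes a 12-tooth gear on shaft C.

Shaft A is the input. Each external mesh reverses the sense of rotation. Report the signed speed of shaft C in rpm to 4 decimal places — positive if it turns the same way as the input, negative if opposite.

+5983.0149 rpm (same as input, |ω| = 5983.0149 rpm)

Stage 1 [66T→67T]: ω = 2603.0000×66/67 = 2564.1493 rpm, dir flips to −; running = −2564.1493
Stage 2 [28T→12T]: ω = 2564.1493×28/12 = 5983.0149 rpm, dir flips to +; running = +5983.0149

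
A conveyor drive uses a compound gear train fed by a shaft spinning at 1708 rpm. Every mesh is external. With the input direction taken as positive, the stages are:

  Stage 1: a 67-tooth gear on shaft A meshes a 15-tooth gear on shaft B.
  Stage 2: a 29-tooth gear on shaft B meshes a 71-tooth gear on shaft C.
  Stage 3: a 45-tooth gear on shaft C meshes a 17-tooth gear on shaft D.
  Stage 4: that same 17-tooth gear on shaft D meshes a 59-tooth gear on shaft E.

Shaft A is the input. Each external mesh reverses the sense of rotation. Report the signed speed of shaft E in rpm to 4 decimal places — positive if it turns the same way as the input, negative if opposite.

+2376.6847 rpm (same as input, |ω| = 2376.6847 rpm)

Stage 1 [67T→15T]: ω = 1708.0000×67/15 = 7629.0667 rpm, dir flips to −; running = −7629.0667
Stage 2 [29T→71T]: ω = 7629.0667×29/71 = 3116.0977 rpm, dir flips to +; running = +3116.0977
Stage 3 [45T→17T]: ω = 3116.0977×45/17 = 8248.4938 rpm, dir flips to −; running = −8248.4938
Stage 4 [17T→59T]: ω = 8248.4938×17/59 = 2376.6847 rpm, dir flips to +; running = +2376.6847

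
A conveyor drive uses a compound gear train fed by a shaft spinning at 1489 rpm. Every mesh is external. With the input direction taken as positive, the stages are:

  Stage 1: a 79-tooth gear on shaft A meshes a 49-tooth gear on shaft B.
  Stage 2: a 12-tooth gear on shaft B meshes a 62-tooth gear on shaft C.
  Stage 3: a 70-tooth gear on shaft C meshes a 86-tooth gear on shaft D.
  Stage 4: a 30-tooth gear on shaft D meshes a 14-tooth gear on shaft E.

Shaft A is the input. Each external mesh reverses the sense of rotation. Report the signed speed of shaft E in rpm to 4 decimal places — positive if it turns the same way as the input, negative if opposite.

+810.4161 rpm (same as input, |ω| = 810.4161 rpm)

Stage 1 [79T→49T]: ω = 1489.0000×79/49 = 2400.6327 rpm, dir flips to −; running = −2400.6327
Stage 2 [12T→62T]: ω = 2400.6327×12/62 = 464.6386 rpm, dir flips to +; running = +464.6386
Stage 3 [70T→86T]: ω = 464.6386×70/86 = 378.1942 rpm, dir flips to −; running = −378.1942
Stage 4 [30T→14T]: ω = 378.1942×30/14 = 810.4161 rpm, dir flips to +; running = +810.4161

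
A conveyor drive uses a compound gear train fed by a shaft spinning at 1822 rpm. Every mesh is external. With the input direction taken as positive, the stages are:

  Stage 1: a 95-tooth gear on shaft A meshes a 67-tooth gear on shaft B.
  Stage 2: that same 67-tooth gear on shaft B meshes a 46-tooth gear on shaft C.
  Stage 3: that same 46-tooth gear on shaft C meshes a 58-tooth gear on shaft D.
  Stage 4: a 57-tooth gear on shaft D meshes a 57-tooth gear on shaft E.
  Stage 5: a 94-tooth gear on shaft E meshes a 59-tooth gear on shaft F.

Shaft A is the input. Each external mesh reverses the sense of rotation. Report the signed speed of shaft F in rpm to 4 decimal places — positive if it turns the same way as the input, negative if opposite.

-4754.6639 rpm (opposite to input, |ω| = 4754.6639 rpm)

Stage 1 [95T→67T]: ω = 1822.0000×95/67 = 2583.4328 rpm, dir flips to −; running = −2583.4328
Stage 2 [67T→46T]: ω = 2583.4328×67/46 = 3762.8261 rpm, dir flips to +; running = +3762.8261
Stage 3 [46T→58T]: ω = 3762.8261×46/58 = 2984.3103 rpm, dir flips to −; running = −2984.3103
Stage 4 [57T→57T]: ω = 2984.3103×57/57 = 2984.3103 rpm, dir flips to +; running = +2984.3103
Stage 5 [94T→59T]: ω = 2984.3103×94/59 = 4754.6639 rpm, dir flips to −; running = −4754.6639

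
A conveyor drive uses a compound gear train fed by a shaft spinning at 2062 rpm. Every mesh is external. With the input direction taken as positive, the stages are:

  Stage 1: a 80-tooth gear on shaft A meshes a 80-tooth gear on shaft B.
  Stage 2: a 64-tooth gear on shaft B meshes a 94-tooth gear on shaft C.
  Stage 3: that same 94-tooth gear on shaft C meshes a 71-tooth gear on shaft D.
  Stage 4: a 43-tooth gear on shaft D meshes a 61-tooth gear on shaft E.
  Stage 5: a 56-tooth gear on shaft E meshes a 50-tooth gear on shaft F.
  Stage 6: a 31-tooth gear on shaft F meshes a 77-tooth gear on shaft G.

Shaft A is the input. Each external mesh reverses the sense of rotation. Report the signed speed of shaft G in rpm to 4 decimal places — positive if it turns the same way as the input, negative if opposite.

+590.7965 rpm (same as input, |ω| = 590.7965 rpm)

Stage 1 [80T→80T]: ω = 2062.0000×80/80 = 2062.0000 rpm, dir flips to −; running = −2062.0000
Stage 2 [64T→94T]: ω = 2062.0000×64/94 = 1403.9149 rpm, dir flips to +; running = +1403.9149
Stage 3 [94T→71T]: ω = 1403.9149×94/71 = 1858.7042 rpm, dir flips to −; running = −1858.7042
Stage 4 [43T→61T]: ω = 1858.7042×43/61 = 1310.2341 rpm, dir flips to +; running = +1310.2341
Stage 5 [56T→50T]: ω = 1310.2341×56/50 = 1467.4622 rpm, dir flips to −; running = −1467.4622
Stage 6 [31T→77T]: ω = 1467.4622×31/77 = 590.7965 rpm, dir flips to +; running = +590.7965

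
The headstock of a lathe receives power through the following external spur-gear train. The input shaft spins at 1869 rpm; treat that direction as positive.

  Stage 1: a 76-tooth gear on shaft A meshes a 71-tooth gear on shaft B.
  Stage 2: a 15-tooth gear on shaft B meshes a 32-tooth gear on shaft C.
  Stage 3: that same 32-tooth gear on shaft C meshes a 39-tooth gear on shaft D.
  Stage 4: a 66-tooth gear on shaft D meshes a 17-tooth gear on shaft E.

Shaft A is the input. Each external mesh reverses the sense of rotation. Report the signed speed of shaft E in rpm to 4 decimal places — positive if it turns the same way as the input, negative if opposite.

Stage 1 [76T→71T]: ω = 1869.0000×76/71 = 2000.6197 rpm, dir flips to −; running = −2000.6197
Stage 2 [15T→32T]: ω = 2000.6197×15/32 = 937.7905 rpm, dir flips to +; running = +937.7905
Stage 3 [32T→39T]: ω = 937.7905×32/39 = 769.4691 rpm, dir flips to −; running = −769.4691
Stage 4 [66T→17T]: ω = 769.4691×66/17 = 2987.3507 rpm, dir flips to +; running = +2987.3507

+2987.3507 rpm (same as input, |ω| = 2987.3507 rpm)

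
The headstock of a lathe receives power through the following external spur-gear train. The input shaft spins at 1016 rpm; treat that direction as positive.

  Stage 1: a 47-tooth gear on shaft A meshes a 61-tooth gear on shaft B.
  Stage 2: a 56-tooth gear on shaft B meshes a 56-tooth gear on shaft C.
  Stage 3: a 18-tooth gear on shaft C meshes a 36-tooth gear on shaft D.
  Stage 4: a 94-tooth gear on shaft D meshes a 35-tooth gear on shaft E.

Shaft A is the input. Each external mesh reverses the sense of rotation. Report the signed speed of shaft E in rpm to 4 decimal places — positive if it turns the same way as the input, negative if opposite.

Stage 1 [47T→61T]: ω = 1016.0000×47/61 = 782.8197 rpm, dir flips to −; running = −782.8197
Stage 2 [56T→56T]: ω = 782.8197×56/56 = 782.8197 rpm, dir flips to +; running = +782.8197
Stage 3 [18T→36T]: ω = 782.8197×18/36 = 391.4098 rpm, dir flips to −; running = −391.4098
Stage 4 [94T→35T]: ω = 391.4098×94/35 = 1051.2150 rpm, dir flips to +; running = +1051.2150

+1051.2150 rpm (same as input, |ω| = 1051.2150 rpm)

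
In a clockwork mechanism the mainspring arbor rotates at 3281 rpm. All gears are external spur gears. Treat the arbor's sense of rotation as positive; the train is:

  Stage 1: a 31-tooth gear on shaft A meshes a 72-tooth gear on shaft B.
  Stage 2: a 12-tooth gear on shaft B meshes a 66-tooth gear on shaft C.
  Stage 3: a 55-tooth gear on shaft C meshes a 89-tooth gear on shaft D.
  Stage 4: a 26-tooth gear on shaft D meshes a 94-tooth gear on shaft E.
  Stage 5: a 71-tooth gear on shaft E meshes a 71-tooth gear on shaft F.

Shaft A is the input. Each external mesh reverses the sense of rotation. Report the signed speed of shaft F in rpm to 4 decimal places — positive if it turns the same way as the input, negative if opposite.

-43.9027 rpm (opposite to input, |ω| = 43.9027 rpm)

Stage 1 [31T→72T]: ω = 3281.0000×31/72 = 1412.6528 rpm, dir flips to −; running = −1412.6528
Stage 2 [12T→66T]: ω = 1412.6528×12/66 = 256.8460 rpm, dir flips to +; running = +256.8460
Stage 3 [55T→89T]: ω = 256.8460×55/89 = 158.7250 rpm, dir flips to −; running = −158.7250
Stage 4 [26T→94T]: ω = 158.7250×26/94 = 43.9027 rpm, dir flips to +; running = +43.9027
Stage 5 [71T→71T]: ω = 43.9027×71/71 = 43.9027 rpm, dir flips to −; running = −43.9027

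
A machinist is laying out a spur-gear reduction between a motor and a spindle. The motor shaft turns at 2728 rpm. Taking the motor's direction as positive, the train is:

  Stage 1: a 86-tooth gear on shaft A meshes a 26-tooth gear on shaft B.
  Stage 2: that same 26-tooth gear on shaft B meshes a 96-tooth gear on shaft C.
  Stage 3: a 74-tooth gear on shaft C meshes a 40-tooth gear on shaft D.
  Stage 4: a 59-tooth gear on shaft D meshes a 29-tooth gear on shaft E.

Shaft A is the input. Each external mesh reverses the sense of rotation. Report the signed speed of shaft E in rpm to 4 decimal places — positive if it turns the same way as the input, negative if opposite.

Stage 1 [86T→26T]: ω = 2728.0000×86/26 = 9023.3846 rpm, dir flips to −; running = −9023.3846
Stage 2 [26T→96T]: ω = 9023.3846×26/96 = 2443.8333 rpm, dir flips to +; running = +2443.8333
Stage 3 [74T→40T]: ω = 2443.8333×74/40 = 4521.0917 rpm, dir flips to −; running = −4521.0917
Stage 4 [59T→29T]: ω = 4521.0917×59/29 = 9198.0830 rpm, dir flips to +; running = +9198.0830

+9198.0830 rpm (same as input, |ω| = 9198.0830 rpm)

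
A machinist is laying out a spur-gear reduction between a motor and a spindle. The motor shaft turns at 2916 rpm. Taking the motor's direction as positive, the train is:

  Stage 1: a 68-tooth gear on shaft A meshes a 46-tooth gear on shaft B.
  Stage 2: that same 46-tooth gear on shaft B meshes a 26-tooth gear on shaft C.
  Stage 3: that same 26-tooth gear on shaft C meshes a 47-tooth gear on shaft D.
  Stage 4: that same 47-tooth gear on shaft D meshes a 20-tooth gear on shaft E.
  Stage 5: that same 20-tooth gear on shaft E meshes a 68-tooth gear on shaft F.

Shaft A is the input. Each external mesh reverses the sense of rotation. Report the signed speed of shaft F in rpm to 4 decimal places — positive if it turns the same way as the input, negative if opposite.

-2916.0000 rpm (opposite to input, |ω| = 2916.0000 rpm)

Stage 1 [68T→46T]: ω = 2916.0000×68/46 = 4310.6087 rpm, dir flips to −; running = −4310.6087
Stage 2 [46T→26T]: ω = 4310.6087×46/26 = 7626.4615 rpm, dir flips to +; running = +7626.4615
Stage 3 [26T→47T]: ω = 7626.4615×26/47 = 4218.8936 rpm, dir flips to −; running = −4218.8936
Stage 4 [47T→20T]: ω = 4218.8936×47/20 = 9914.4000 rpm, dir flips to +; running = +9914.4000
Stage 5 [20T→68T]: ω = 9914.4000×20/68 = 2916.0000 rpm, dir flips to −; running = −2916.0000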